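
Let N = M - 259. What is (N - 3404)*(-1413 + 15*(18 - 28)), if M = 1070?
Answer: 4052859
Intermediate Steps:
N = 811 (N = 1070 - 259 = 811)
(N - 3404)*(-1413 + 15*(18 - 28)) = (811 - 3404)*(-1413 + 15*(18 - 28)) = -2593*(-1413 + 15*(-10)) = -2593*(-1413 - 150) = -2593*(-1563) = 4052859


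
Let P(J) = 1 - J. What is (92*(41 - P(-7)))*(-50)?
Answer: -151800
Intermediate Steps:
(92*(41 - P(-7)))*(-50) = (92*(41 - (1 - 1*(-7))))*(-50) = (92*(41 - (1 + 7)))*(-50) = (92*(41 - 1*8))*(-50) = (92*(41 - 8))*(-50) = (92*33)*(-50) = 3036*(-50) = -151800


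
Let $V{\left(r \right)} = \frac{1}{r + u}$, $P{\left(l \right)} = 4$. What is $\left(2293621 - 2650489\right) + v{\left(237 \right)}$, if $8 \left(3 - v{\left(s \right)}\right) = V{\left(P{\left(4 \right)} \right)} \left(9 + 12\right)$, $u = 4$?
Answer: $- \frac{22839381}{64} \approx -3.5687 \cdot 10^{5}$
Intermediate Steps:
$V{\left(r \right)} = \frac{1}{4 + r}$ ($V{\left(r \right)} = \frac{1}{r + 4} = \frac{1}{4 + r}$)
$v{\left(s \right)} = \frac{171}{64}$ ($v{\left(s \right)} = 3 - \frac{\frac{1}{4 + 4} \left(9 + 12\right)}{8} = 3 - \frac{\frac{1}{8} \cdot 21}{8} = 3 - \frac{21}{64} = \frac{171}{64}$)
$\left(2293621 - 2650489\right) + v{\left(237 \right)} = \left(2293621 - 2650489\right) + \frac{171}{64} = -356868 + \frac{171}{64} = - \frac{22839381}{64}$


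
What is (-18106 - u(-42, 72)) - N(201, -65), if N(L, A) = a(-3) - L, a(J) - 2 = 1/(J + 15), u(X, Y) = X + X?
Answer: -213877/12 ≈ -17823.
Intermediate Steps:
u(X, Y) = 2*X
a(J) = 2 + 1/(15 + J) (a(J) = 2 + 1/(J + 15) = 2 + 1/(15 + J))
N(L, A) = 25/12 - L (N(L, A) = (31 + 2*(-3))/(15 - 3) - L = (31 - 6)/12 - L = (1/12)*25 - L = 25/12 - L)
(-18106 - u(-42, 72)) - N(201, -65) = (-18106 - 2*(-42)) - (25/12 - 1*201) = (-18106 - 1*(-84)) - (25/12 - 201) = (-18106 + 84) - 1*(-2387/12) = -18022 + 2387/12 = -213877/12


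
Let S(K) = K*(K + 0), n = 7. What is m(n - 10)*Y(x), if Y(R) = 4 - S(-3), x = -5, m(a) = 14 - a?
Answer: -85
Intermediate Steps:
S(K) = K**2 (S(K) = K*K = K**2)
Y(R) = -5 (Y(R) = 4 - 1*(-3)**2 = 4 - 1*9 = 4 - 9 = -5)
m(n - 10)*Y(x) = (14 - (7 - 10))*(-5) = (14 - 1*(-3))*(-5) = (14 + 3)*(-5) = 17*(-5) = -85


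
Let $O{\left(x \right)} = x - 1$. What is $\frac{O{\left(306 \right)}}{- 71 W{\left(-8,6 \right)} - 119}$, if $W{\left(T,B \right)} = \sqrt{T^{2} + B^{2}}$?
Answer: $- \frac{305}{829} \approx -0.36791$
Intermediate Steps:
$W{\left(T,B \right)} = \sqrt{B^{2} + T^{2}}$
$O{\left(x \right)} = -1 + x$ ($O{\left(x \right)} = x - 1 = -1 + x$)
$\frac{O{\left(306 \right)}}{- 71 W{\left(-8,6 \right)} - 119} = \frac{-1 + 306}{- 71 \sqrt{6^{2} + \left(-8\right)^{2}} - 119} = \frac{305}{- 71 \sqrt{36 + 64} - 119} = \frac{305}{- 71 \sqrt{100} - 119} = \frac{305}{\left(-71\right) 10 - 119} = \frac{305}{-710 - 119} = \frac{305}{-829} = 305 \left(- \frac{1}{829}\right) = - \frac{305}{829}$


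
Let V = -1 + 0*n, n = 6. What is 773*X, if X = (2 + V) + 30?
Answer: 23963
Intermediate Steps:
V = -1 (V = -1 + 0*6 = -1 + 0 = -1)
X = 31 (X = (2 - 1) + 30 = 1 + 30 = 31)
773*X = 773*31 = 23963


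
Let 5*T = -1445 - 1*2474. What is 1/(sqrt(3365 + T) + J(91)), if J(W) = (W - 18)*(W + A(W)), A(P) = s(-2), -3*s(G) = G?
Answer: 301125/2014911971 - 27*sqrt(7170)/2014911971 ≈ 0.00014831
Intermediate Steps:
s(G) = -G/3
A(P) = 2/3 (A(P) = -1/3*(-2) = 2/3)
J(W) = (-18 + W)*(2/3 + W) (J(W) = (W - 18)*(W + 2/3) = (-18 + W)*(2/3 + W))
T = -3919/5 (T = (-1445 - 1*2474)/5 = (-1445 - 2474)/5 = (1/5)*(-3919) = -3919/5 ≈ -783.80)
1/(sqrt(3365 + T) + J(91)) = 1/(sqrt(3365 - 3919/5) + (-12 + 91**2 - 52/3*91)) = 1/(sqrt(12906/5) + (-12 + 8281 - 4732/3)) = 1/(3*sqrt(7170)/5 + 20075/3) = 1/(20075/3 + 3*sqrt(7170)/5)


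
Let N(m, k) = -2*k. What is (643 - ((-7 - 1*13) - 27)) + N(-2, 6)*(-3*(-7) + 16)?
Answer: 246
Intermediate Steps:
(643 - ((-7 - 1*13) - 27)) + N(-2, 6)*(-3*(-7) + 16) = (643 - ((-7 - 1*13) - 27)) + (-2*6)*(-3*(-7) + 16) = (643 - ((-7 - 13) - 27)) - 12*(21 + 16) = (643 - (-20 - 27)) - 12*37 = (643 - 1*(-47)) - 444 = (643 + 47) - 444 = 690 - 444 = 246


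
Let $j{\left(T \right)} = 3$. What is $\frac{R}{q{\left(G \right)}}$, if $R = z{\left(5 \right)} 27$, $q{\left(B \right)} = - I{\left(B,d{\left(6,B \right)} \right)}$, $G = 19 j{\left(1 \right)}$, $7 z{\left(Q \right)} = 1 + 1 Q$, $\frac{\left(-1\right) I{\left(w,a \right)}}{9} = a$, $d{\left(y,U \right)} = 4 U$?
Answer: $\frac{3}{266} \approx 0.011278$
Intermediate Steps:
$I{\left(w,a \right)} = - 9 a$
$z{\left(Q \right)} = \frac{1}{7} + \frac{Q}{7}$ ($z{\left(Q \right)} = \frac{1 + 1 Q}{7} = \frac{1 + Q}{7} = \frac{1}{7} + \frac{Q}{7}$)
$G = 57$ ($G = 19 \cdot 3 = 57$)
$q{\left(B \right)} = 36 B$ ($q{\left(B \right)} = - \left(-9\right) 4 B = - \left(-36\right) B = 36 B$)
$R = \frac{162}{7}$ ($R = \left(\frac{1}{7} + \frac{1}{7} \cdot 5\right) 27 = \left(\frac{1}{7} + \frac{5}{7}\right) 27 = \frac{6}{7} \cdot 27 = \frac{162}{7} \approx 23.143$)
$\frac{R}{q{\left(G \right)}} = \frac{162}{7 \cdot 36 \cdot 57} = \frac{162}{7 \cdot 2052} = \frac{162}{7} \cdot \frac{1}{2052} = \frac{3}{266}$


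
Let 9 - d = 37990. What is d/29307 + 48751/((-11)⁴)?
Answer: 872665736/429083787 ≈ 2.0338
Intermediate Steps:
d = -37981 (d = 9 - 1*37990 = 9 - 37990 = -37981)
d/29307 + 48751/((-11)⁴) = -37981/29307 + 48751/((-11)⁴) = -37981*1/29307 + 48751/14641 = -37981/29307 + 48751*(1/14641) = -37981/29307 + 48751/14641 = 872665736/429083787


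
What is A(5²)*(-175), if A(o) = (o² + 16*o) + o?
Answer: -183750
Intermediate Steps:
A(o) = o² + 17*o
A(5²)*(-175) = (5²*(17 + 5²))*(-175) = (25*(17 + 25))*(-175) = (25*42)*(-175) = 1050*(-175) = -183750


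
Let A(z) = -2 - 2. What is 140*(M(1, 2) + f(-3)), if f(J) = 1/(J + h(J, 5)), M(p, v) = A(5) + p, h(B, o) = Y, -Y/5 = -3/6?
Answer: -700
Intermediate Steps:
Y = 5/2 (Y = -(-15)/6 = -5*(-½) = 5/2 ≈ 2.5000)
A(z) = -4
h(B, o) = 5/2
M(p, v) = -4 + p
f(J) = 1/(5/2 + J) (f(J) = 1/(J + 5/2) = 1/(5/2 + J))
140*(M(1, 2) + f(-3)) = 140*((-4 + 1) + 2/(5 + 2*(-3))) = 140*(-3 + 2/(5 - 6)) = 140*(-3 + 2/(-1)) = 140*(-3 + 2*(-1)) = 140*(-3 - 2) = 140*(-5) = -700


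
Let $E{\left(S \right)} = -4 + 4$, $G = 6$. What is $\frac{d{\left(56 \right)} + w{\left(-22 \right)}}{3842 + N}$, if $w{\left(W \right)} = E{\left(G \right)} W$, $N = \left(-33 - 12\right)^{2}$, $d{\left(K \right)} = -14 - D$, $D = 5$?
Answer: $- \frac{19}{5867} \approx -0.0032385$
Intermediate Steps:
$d{\left(K \right)} = -19$ ($d{\left(K \right)} = -14 - 5 = -19$)
$E{\left(S \right)} = 0$
$N = 2025$ ($N = \left(-45\right)^{2} = 2025$)
$w{\left(W \right)} = 0$ ($w{\left(W \right)} = 0 W = 0$)
$\frac{d{\left(56 \right)} + w{\left(-22 \right)}}{3842 + N} = \frac{-19 + 0}{3842 + 2025} = - \frac{19}{5867}$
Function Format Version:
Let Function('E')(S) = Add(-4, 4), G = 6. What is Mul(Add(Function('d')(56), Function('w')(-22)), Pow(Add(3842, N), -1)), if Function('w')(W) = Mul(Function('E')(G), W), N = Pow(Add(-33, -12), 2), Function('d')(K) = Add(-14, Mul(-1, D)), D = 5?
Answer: Rational(-19, 5867) ≈ -0.0032385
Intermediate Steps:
Function('d')(K) = -19 (Function('d')(K) = Add(-14, Mul(-1, 5)) = Add(-14, -5) = -19)
Function('E')(S) = 0
N = 2025 (N = Pow(-45, 2) = 2025)
Function('w')(W) = 0 (Function('w')(W) = Mul(0, W) = 0)
Mul(Add(Function('d')(56), Function('w')(-22)), Pow(Add(3842, N), -1)) = Mul(Add(-19, 0), Pow(Add(3842, 2025), -1)) = Mul(-19, Pow(5867, -1)) = Mul(-19, Rational(1, 5867)) = Rational(-19, 5867)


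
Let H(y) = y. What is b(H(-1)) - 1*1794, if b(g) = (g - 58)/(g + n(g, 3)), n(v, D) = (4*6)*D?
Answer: -127433/71 ≈ -1794.8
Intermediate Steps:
n(v, D) = 24*D
b(g) = (-58 + g)/(72 + g) (b(g) = (g - 58)/(g + 24*3) = (-58 + g)/(g + 72) = (-58 + g)/(72 + g))
b(H(-1)) - 1*1794 = (-58 - 1)/(72 - 1) - 1*1794 = -59/71 - 1794 = -127433/71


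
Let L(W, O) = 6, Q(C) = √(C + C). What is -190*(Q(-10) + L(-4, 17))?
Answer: -1140 - 380*I*√5 ≈ -1140.0 - 849.71*I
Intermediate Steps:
Q(C) = √2*√C (Q(C) = √(2*C) = √2*√C)
-190*(Q(-10) + L(-4, 17)) = -190*(√2*√(-10) + 6) = -190*(√2*(I*√10) + 6) = -190*(2*I*√5 + 6) = -190*(6 + 2*I*√5) = -1140 - 380*I*√5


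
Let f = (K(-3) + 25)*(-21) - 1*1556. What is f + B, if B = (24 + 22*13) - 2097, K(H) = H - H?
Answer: -3868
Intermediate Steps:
K(H) = 0
f = -2081 (f = (0 + 25)*(-21) - 1*1556 = 25*(-21) - 1556 = -525 - 1556 = -2081)
B = -1787 (B = (24 + 286) - 2097 = 310 - 2097 = -1787)
f + B = -2081 - 1787 = -3868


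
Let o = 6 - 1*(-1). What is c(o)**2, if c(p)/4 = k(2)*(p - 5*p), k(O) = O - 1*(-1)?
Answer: 112896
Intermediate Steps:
k(O) = 1 + O (k(O) = O + 1 = 1 + O)
o = 7 (o = 6 + 1 = 7)
c(p) = -48*p (c(p) = 4*((1 + 2)*(p - 5*p)) = 4*(3*(-4*p)) = 4*(-12*p) = -48*p)
c(o)**2 = (-48*7)**2 = (-336)**2 = 112896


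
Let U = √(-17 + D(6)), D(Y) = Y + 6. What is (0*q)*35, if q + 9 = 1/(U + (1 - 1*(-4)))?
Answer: 0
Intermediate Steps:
D(Y) = 6 + Y
U = I*√5 (U = √(-17 + (6 + 6)) = √(-17 + 12) = √(-5) = I*√5 ≈ 2.2361*I)
q = -9 + 1/(5 + I*√5) (q = -9 + 1/(I*√5 + (1 - 1*(-4))) = -9 + 1/(I*√5 + (1 + 4)) = -9 + 1/(I*√5 + 5) = -9 + 1/(5 + I*√5) ≈ -8.8333 - 0.074536*I)
(0*q)*35 = (0*((-9*√5 + 44*I)/(√5 - 5*I)))*35 = 0*35 = 0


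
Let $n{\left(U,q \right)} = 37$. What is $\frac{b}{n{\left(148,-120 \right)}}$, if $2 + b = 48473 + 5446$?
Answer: $\frac{53917}{37} \approx 1457.2$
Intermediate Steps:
$b = 53917$ ($b = -2 + \left(48473 + 5446\right) = -2 + 53919 = 53917$)
$\frac{b}{n{\left(148,-120 \right)}} = \frac{53917}{37}$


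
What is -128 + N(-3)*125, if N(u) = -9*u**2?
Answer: -10253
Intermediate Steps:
-128 + N(-3)*125 = -128 - 9*(-3)**2*125 = -128 - 9*9*125 = -128 - 81*125 = -128 - 10125 = -10253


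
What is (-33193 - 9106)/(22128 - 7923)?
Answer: -42299/14205 ≈ -2.9778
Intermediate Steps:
(-33193 - 9106)/(22128 - 7923) = -42299/14205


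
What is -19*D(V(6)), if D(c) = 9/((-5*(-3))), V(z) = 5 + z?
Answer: -57/5 ≈ -11.400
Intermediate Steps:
D(c) = ⅗ (D(c) = 9/15 = 9*(1/15) = ⅗)
-19*D(V(6)) = -19*⅗ = -57/5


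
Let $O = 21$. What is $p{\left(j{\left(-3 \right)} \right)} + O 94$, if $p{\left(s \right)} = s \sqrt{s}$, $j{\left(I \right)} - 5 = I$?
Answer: $1974 + 2 \sqrt{2} \approx 1976.8$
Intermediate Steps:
$j{\left(I \right)} = 5 + I$
$p{\left(s \right)} = s^{\frac{3}{2}}$
$p{\left(j{\left(-3 \right)} \right)} + O 94 = \left(5 - 3\right)^{\frac{3}{2}} + 21 \cdot 94 = 2^{\frac{3}{2}} + 1974 = 2 \sqrt{2} + 1974 = 1974 + 2 \sqrt{2}$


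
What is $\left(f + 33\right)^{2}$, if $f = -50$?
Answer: $289$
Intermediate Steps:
$\left(f + 33\right)^{2} = \left(-50 + 33\right)^{2} = \left(-17\right)^{2} = 289$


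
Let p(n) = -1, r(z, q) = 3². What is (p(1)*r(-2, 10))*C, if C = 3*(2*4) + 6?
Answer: -270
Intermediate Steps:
r(z, q) = 9
C = 30 (C = 3*8 + 6 = 24 + 6 = 30)
(p(1)*r(-2, 10))*C = -1*9*30 = -9*30 = -270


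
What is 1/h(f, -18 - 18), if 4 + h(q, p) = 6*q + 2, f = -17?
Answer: -1/104 ≈ -0.0096154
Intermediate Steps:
h(q, p) = -2 + 6*q (h(q, p) = -4 + (6*q + 2) = -4 + (2 + 6*q) = -2 + 6*q)
1/h(f, -18 - 18) = 1/(-2 + 6*(-17)) = 1/(-2 - 102) = 1/(-104) = -1/104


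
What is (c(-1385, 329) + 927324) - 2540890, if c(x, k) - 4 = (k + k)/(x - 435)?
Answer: -209763107/130 ≈ -1.6136e+6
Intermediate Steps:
c(x, k) = 4 + 2*k/(-435 + x) (c(x, k) = 4 + (k + k)/(x - 435) = 4 + (2*k)/(-435 + x) = 4 + 2*k/(-435 + x))
(c(-1385, 329) + 927324) - 2540890 = (2*(-870 + 329 + 2*(-1385))/(-435 - 1385) + 927324) - 2540890 = (2*(-870 + 329 - 2770)/(-1820) + 927324) - 2540890 = (2*(-1/1820)*(-3311) + 927324) - 2540890 = (473/130 + 927324) - 2540890 = 120552593/130 - 2540890 = -209763107/130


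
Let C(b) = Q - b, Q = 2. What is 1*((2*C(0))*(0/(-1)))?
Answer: 0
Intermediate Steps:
C(b) = 2 - b
1*((2*C(0))*(0/(-1))) = 1*((2*(2 - 1*0))*(0/(-1))) = 1*((2*(2 + 0))*(0*(-1))) = 1*((2*2)*0) = 1*(4*0) = 1*0 = 0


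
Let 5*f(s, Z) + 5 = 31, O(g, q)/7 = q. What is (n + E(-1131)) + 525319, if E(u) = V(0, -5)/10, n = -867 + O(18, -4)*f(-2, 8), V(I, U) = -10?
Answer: 2621527/5 ≈ 5.2431e+5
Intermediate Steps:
O(g, q) = 7*q
f(s, Z) = 26/5 (f(s, Z) = -1 + (⅕)*31 = -1 + 31/5 = 26/5)
n = -5063/5 (n = -867 + (7*(-4))*(26/5) = -867 - 28*26/5 = -867 - 728/5 = -5063/5 ≈ -1012.6)
E(u) = -1 (E(u) = -10/10 = -10*⅒ = -1)
(n + E(-1131)) + 525319 = (-5063/5 - 1) + 525319 = -5068/5 + 525319 = 2621527/5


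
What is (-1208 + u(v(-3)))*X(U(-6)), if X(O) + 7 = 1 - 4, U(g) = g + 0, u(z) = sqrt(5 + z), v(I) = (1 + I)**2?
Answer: 12050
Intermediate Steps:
U(g) = g
X(O) = -10 (X(O) = -7 + (1 - 4) = -7 - 3 = -10)
(-1208 + u(v(-3)))*X(U(-6)) = (-1208 + sqrt(5 + (1 - 3)**2))*(-10) = (-1208 + sqrt(5 + (-2)**2))*(-10) = (-1208 + sqrt(5 + 4))*(-10) = (-1208 + sqrt(9))*(-10) = (-1208 + 3)*(-10) = -1205*(-10) = 12050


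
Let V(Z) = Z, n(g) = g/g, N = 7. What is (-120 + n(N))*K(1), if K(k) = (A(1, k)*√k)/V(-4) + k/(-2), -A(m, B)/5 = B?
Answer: -357/4 ≈ -89.250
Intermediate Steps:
n(g) = 1
A(m, B) = -5*B
K(k) = -k/2 + 5*k^(3/2)/4 (K(k) = ((-5*k)*√k)/(-4) + k/(-2) = -5*k^(3/2)*(-¼) + k*(-½) = 5*k^(3/2)/4 - k/2 = -k/2 + 5*k^(3/2)/4)
(-120 + n(N))*K(1) = (-120 + 1)*(-½*1 + 5*1^(3/2)/4) = -119*(-½ + (5/4)*1) = -119*(-½ + 5/4) = -119*¾ = -357/4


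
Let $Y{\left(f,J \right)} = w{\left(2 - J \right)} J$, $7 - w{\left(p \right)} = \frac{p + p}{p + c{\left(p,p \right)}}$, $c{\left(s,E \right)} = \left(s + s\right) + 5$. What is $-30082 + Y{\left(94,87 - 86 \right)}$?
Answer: $- \frac{120301}{4} \approx -30075.0$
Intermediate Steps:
$c{\left(s,E \right)} = 5 + 2 s$ ($c{\left(s,E \right)} = 2 s + 5 = 5 + 2 s$)
$w{\left(p \right)} = 7 - \frac{2 p}{5 + 3 p}$ ($w{\left(p \right)} = 7 - \frac{p + p}{p + \left(5 + 2 p\right)} = 7 - \frac{2 p}{5 + 3 p}$)
$Y{\left(f,J \right)} = \frac{J \left(73 - 19 J\right)}{11 - 3 J}$ ($Y{\left(f,J \right)} = \frac{35 + 19 \left(2 - J\right)}{5 + 3 \left(2 - J\right)} J = \frac{35 - \left(-38 + 19 J\right)}{5 - \left(-6 + 3 J\right)} J = \frac{73 - 19 J}{11 - 3 J} J = \frac{J \left(73 - 19 J\right)}{11 - 3 J}$)
$-30082 + Y{\left(94,87 - 86 \right)} = -30082 + \frac{\left(87 - 86\right) \left(-73 + 19 \left(87 - 86\right)\right)}{-11 + 3 \left(87 - 86\right)} = -30082 + 1 \frac{1}{-11 + 3 \cdot 1} \left(-73 + 19 \cdot 1\right) = -30082 + 1 \frac{1}{-11 + 3} \left(-73 + 19\right) = -30082 + 1 \frac{1}{-8} \left(-54\right) = -30082 + 1 \left(- \frac{1}{8}\right) \left(-54\right) = -30082 + \frac{27}{4} = - \frac{120301}{4}$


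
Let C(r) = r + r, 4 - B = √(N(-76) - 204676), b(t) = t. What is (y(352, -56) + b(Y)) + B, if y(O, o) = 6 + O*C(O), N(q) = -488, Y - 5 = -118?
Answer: 247705 - 6*I*√5699 ≈ 2.4771e+5 - 452.95*I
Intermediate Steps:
Y = -113 (Y = 5 - 118 = -113)
B = 4 - 6*I*√5699 (B = 4 - √(-488 - 204676) = 4 - √(-205164) = 4 - 6*I*√5699 ≈ 4.0 - 452.95*I)
C(r) = 2*r
y(O, o) = 6 + 2*O² (y(O, o) = 6 + O*(2*O) = 6 + 2*O²)
(y(352, -56) + b(Y)) + B = ((6 + 2*352²) - 113) + (4 - 6*I*√5699) = ((6 + 2*123904) - 113) + (4 - 6*I*√5699) = ((6 + 247808) - 113) + (4 - 6*I*√5699) = (247814 - 113) + (4 - 6*I*√5699) = 247701 + (4 - 6*I*√5699) = 247705 - 6*I*√5699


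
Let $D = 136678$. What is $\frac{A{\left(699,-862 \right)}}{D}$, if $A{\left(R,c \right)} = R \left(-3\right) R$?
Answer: $- \frac{1465803}{136678} \approx -10.725$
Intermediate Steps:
$A{\left(R,c \right)} = - 3 R^{2}$ ($A{\left(R,c \right)} = - 3 R R = - 3 R^{2}$)
$\frac{A{\left(699,-862 \right)}}{D} = \frac{\left(-3\right) 699^{2}}{136678} = \left(-3\right) 488601 \cdot \frac{1}{136678} = \left(-1465803\right) \frac{1}{136678} = - \frac{1465803}{136678}$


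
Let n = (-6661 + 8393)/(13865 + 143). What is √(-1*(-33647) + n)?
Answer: √412648458954/3502 ≈ 183.43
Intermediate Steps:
n = 433/3502 (n = 1732/14008 = 1732*(1/14008) = 433/3502 ≈ 0.12364)
√(-1*(-33647) + n) = √(-1*(-33647) + 433/3502) = √(33647 + 433/3502) = √(117832227/3502) = √412648458954/3502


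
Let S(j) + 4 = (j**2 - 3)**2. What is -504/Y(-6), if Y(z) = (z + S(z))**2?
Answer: -504/1164241 ≈ -0.00043290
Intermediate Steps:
S(j) = -4 + (-3 + j**2)**2 (S(j) = -4 + (j**2 - 3)**2 = -4 + (-3 + j**2)**2)
Y(z) = (-4 + z + (-3 + z**2)**2)**2 (Y(z) = (z + (-4 + (-3 + z**2)**2))**2 = (-4 + z + (-3 + z**2)**2)**2)
-504/Y(-6) = -504/(-4 - 6 + (-3 + (-6)**2)**2)**2 = -504/(-4 - 6 + (-3 + 36)**2)**2 = -504/(-4 - 6 + 33**2)**2 = -504/(-4 - 6 + 1089)**2 = -504/(1079**2) = -504/1164241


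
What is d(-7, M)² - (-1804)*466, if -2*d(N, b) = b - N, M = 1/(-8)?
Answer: 215213009/256 ≈ 8.4068e+5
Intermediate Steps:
M = -⅛ ≈ -0.12500
d(N, b) = N/2 - b/2 (d(N, b) = -(b - N)/2 = N/2 - b/2)
d(-7, M)² - (-1804)*466 = ((½)*(-7) - ½*(-⅛))² - (-1804)*466 = (-7/2 + 1/16)² - 1*(-840664) = (-55/16)² + 840664 = 3025/256 + 840664 = 215213009/256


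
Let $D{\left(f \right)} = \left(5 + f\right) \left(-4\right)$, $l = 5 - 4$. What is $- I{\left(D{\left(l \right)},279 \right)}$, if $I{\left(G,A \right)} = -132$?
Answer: $132$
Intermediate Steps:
$l = 1$
$D{\left(f \right)} = -20 - 4 f$
$- I{\left(D{\left(l \right)},279 \right)} = \left(-1\right) \left(-132\right) = 132$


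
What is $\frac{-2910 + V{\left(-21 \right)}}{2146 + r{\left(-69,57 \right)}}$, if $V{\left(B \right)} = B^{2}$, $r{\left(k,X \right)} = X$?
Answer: $- \frac{2469}{2203} \approx -1.1207$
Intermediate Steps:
$\frac{-2910 + V{\left(-21 \right)}}{2146 + r{\left(-69,57 \right)}} = \frac{-2910 + \left(-21\right)^{2}}{2146 + 57} = \frac{-2910 + 441}{2203} = \left(-2469\right) \frac{1}{2203} = - \frac{2469}{2203}$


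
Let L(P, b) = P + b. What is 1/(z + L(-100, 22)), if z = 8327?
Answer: 1/8249 ≈ 0.00012123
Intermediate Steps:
1/(z + L(-100, 22)) = 1/(8327 + (-100 + 22)) = 1/(8327 - 78) = 1/8249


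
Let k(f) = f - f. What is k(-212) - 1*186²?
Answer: -34596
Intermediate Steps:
k(f) = 0
k(-212) - 1*186² = 0 - 1*186² = 0 - 1*34596 = 0 - 34596 = -34596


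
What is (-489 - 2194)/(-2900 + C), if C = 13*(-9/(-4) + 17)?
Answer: 10732/10599 ≈ 1.0125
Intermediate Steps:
C = 1001/4 (C = 13*(-9*(-¼) + 17) = 13*(9/4 + 17) = 13*(77/4) = 1001/4 ≈ 250.25)
(-489 - 2194)/(-2900 + C) = (-489 - 2194)/(-2900 + 1001/4) = -2683/(-10599/4) = -2683*(-4/10599) = 10732/10599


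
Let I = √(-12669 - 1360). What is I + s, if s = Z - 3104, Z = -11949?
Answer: -15053 + I*√14029 ≈ -15053.0 + 118.44*I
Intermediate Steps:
s = -15053 (s = -11949 - 3104 = -15053)
I = I*√14029 (I = √(-14029) = I*√14029 ≈ 118.44*I)
I + s = I*√14029 - 15053 = -15053 + I*√14029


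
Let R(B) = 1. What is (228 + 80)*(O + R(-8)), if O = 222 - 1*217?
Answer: 1848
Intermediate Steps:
O = 5 (O = 222 - 217 = 5)
(228 + 80)*(O + R(-8)) = (228 + 80)*(5 + 1) = 308*6 = 1848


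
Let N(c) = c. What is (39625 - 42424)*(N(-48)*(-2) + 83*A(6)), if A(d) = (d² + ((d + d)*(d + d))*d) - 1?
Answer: -209121687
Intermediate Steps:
A(d) = -1 + d² + 4*d³ (A(d) = (d² + ((2*d)*(2*d))*d) - 1 = (d² + (4*d²)*d) - 1 = (d² + 4*d³) - 1 = -1 + d² + 4*d³)
(39625 - 42424)*(N(-48)*(-2) + 83*A(6)) = (39625 - 42424)*(-48*(-2) + 83*(-1 + 6² + 4*6³)) = -2799*(96 + 83*(-1 + 36 + 4*216)) = -2799*(96 + 83*(-1 + 36 + 864)) = -2799*(96 + 83*899) = -2799*(96 + 74617) = -2799*74713 = -209121687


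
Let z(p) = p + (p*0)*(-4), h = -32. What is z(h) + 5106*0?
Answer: -32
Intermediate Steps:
z(p) = p (z(p) = p + 0*(-4) = p + 0 = p)
z(h) + 5106*0 = -32 + 5106*0 = -32 + 0 = -32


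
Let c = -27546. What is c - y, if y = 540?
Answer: -28086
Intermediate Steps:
c - y = -27546 - 1*540 = -27546 - 540 = -28086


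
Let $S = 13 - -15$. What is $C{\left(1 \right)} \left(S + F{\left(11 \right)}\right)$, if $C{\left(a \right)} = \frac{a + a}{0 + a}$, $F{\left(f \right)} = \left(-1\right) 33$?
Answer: $-10$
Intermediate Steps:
$F{\left(f \right)} = -33$
$C{\left(a \right)} = 2$ ($C{\left(a \right)} = \frac{2 a}{a} = 2$)
$S = 28$ ($S = 13 + 15 = 28$)
$C{\left(1 \right)} \left(S + F{\left(11 \right)}\right) = 2 \left(28 - 33\right) = 2 \left(-5\right) = -10$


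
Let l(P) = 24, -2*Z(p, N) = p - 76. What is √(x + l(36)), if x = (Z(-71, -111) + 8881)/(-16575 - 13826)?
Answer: √87636293878/60802 ≈ 4.8688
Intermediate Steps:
Z(p, N) = 38 - p/2 (Z(p, N) = -(p - 76)/2 = -(-76 + p)/2 = 38 - p/2)
x = -17909/60802 (x = ((38 - ½*(-71)) + 8881)/(-16575 - 13826) = ((38 + 71/2) + 8881)/(-30401) = (147/2 + 8881)*(-1/30401) = (17909/2)*(-1/30401) = -17909/60802 ≈ -0.29455)
√(x + l(36)) = √(-17909/60802 + 24) = √(1441339/60802) = √87636293878/60802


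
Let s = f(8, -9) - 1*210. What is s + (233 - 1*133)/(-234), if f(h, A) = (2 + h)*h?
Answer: -15260/117 ≈ -130.43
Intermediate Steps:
f(h, A) = h*(2 + h)
s = -130 (s = 8*(2 + 8) - 1*210 = 8*10 - 210 = 80 - 210 = -130)
s + (233 - 1*133)/(-234) = -130 + (233 - 1*133)/(-234) = -130 + (233 - 133)*(-1/234) = -130 + 100*(-1/234) = -130 - 50/117 = -15260/117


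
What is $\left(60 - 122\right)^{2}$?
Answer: $3844$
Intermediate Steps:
$\left(60 - 122\right)^{2} = \left(-62\right)^{2} = 3844$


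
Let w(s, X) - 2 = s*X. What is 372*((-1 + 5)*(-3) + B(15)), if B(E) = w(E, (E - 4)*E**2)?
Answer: 13806780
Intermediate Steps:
w(s, X) = 2 + X*s (w(s, X) = 2 + s*X = 2 + X*s)
B(E) = 2 + E**3*(-4 + E) (B(E) = 2 + ((E - 4)*E**2)*E = 2 + ((-4 + E)*E**2)*E = 2 + (E**2*(-4 + E))*E = 2 + E**3*(-4 + E))
372*((-1 + 5)*(-3) + B(15)) = 372*((-1 + 5)*(-3) + (2 + 15**3*(-4 + 15))) = 372*(4*(-3) + (2 + 3375*11)) = 372*(-12 + (2 + 37125)) = 372*(-12 + 37127) = 372*37115 = 13806780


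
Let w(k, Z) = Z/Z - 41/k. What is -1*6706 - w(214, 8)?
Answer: -1435257/214 ≈ -6706.8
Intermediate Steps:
w(k, Z) = 1 - 41/k
-1*6706 - w(214, 8) = -1*6706 - (-41 + 214)/214 = -6706 - 173/214 = -1435257/214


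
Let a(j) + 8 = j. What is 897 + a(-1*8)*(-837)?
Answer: 14289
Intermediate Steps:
a(j) = -8 + j
897 + a(-1*8)*(-837) = 897 + (-8 - 1*8)*(-837) = 897 + (-8 - 8)*(-837) = 897 - 16*(-837) = 897 + 13392 = 14289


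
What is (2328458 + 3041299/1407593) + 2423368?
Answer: 6688640056117/1407593 ≈ 4.7518e+6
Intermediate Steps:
(2328458 + 3041299/1407593) + 2423368 = 3277524222893/1407593 + 2423368 = 6688640056117/1407593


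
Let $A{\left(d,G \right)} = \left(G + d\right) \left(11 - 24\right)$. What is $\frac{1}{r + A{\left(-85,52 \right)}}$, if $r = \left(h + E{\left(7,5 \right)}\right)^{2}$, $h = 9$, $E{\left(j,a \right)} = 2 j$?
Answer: $\frac{1}{958} \approx 0.0010438$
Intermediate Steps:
$A{\left(d,G \right)} = - 13 G - 13 d$ ($A{\left(d,G \right)} = \left(G + d\right) \left(-13\right) = - 13 G - 13 d$)
$r = 529$ ($r = \left(9 + 2 \cdot 7\right)^{2} = \left(9 + 14\right)^{2} = 23^{2} = 529$)
$\frac{1}{r + A{\left(-85,52 \right)}} = \frac{1}{529 - -429} = \frac{1}{529 + \left(-676 + 1105\right)} = \frac{1}{529 + 429} = \frac{1}{958}$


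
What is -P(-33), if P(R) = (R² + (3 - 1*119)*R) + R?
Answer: -4884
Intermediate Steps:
P(R) = R² - 115*R (P(R) = (R² + (3 - 119)*R) + R = (R² - 116*R) + R = R² - 115*R)
-P(-33) = -(-33)*(-115 - 33) = -(-33)*(-148) = -1*4884 = -4884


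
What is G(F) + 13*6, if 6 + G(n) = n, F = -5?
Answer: 67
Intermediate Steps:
G(n) = -6 + n
G(F) + 13*6 = (-6 - 5) + 13*6 = -11 + 78 = 67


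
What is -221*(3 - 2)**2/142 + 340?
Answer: 48059/142 ≈ 338.44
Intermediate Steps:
-221*(3 - 2)**2/142 + 340 = -221*1**2/142 + 340 = -221/142 + 340 = 48059/142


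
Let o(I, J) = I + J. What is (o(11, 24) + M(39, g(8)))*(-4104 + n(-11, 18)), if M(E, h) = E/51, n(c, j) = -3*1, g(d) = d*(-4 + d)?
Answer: -2497056/17 ≈ -1.4689e+5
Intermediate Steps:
n(c, j) = -3
M(E, h) = E/51 (M(E, h) = E*(1/51) = E/51)
(o(11, 24) + M(39, g(8)))*(-4104 + n(-11, 18)) = ((11 + 24) + (1/51)*39)*(-4104 - 3) = (35 + 13/17)*(-4107) = (608/17)*(-4107) = -2497056/17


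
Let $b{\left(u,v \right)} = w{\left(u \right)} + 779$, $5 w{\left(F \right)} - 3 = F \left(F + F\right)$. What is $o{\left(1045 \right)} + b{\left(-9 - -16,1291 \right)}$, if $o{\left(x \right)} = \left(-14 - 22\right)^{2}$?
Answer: $\frac{10476}{5} \approx 2095.2$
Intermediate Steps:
$w{\left(F \right)} = \frac{3}{5} + \frac{2 F^{2}}{5}$ ($w{\left(F \right)} = \frac{3}{5} + \frac{F \left(F + F\right)}{5} = \frac{3}{5} + \frac{F 2 F}{5} = \frac{3}{5} + \frac{2 F^{2}}{5}$)
$o{\left(x \right)} = 1296$ ($o{\left(x \right)} = \left(-36\right)^{2} = 1296$)
$b{\left(u,v \right)} = \frac{3898}{5} + \frac{2 u^{2}}{5}$ ($b{\left(u,v \right)} = \left(\frac{3}{5} + \frac{2 u^{2}}{5}\right) + 779 = \frac{3898}{5} + \frac{2 u^{2}}{5}$)
$o{\left(1045 \right)} + b{\left(-9 - -16,1291 \right)} = 1296 + \left(\frac{3898}{5} + \frac{2 \left(-9 - -16\right)^{2}}{5}\right) = 1296 + \left(\frac{3898}{5} + \frac{2 \left(-9 + 16\right)^{2}}{5}\right) = 1296 + \left(\frac{3898}{5} + \frac{2 \cdot 7^{2}}{5}\right) = 1296 + \left(\frac{3898}{5} + \frac{2}{5} \cdot 49\right) = 1296 + \left(\frac{3898}{5} + \frac{98}{5}\right) = 1296 + \frac{3996}{5} = \frac{10476}{5}$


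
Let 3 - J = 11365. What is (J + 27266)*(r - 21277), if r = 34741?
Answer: 214131456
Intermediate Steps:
J = -11362 (J = 3 - 1*11365 = 3 - 11365 = -11362)
(J + 27266)*(r - 21277) = (-11362 + 27266)*(34741 - 21277) = 15904*13464 = 214131456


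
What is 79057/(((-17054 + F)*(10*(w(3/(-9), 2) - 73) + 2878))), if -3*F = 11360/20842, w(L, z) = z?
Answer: -2471558991/1155901464176 ≈ -0.0021382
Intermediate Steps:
F = -5680/31263 (F = -11360/(3*20842) = -⅓*5680/10421 = -5680/31263 ≈ -0.18168)
79057/(((-17054 + F)*(10*(w(3/(-9), 2) - 73) + 2878))) = 79057/(((-17054 - 5680/31263)*(10*(2 - 73) + 2878))) = 79057/((-533164882*(10*(-71) + 2878)/31263)) = 79057/((-533164882*(-710 + 2878)/31263)) = 79057/((-533164882/31263*2168)) = 79057/(-1155901464176/31263) = 79057*(-31263/1155901464176) = -2471558991/1155901464176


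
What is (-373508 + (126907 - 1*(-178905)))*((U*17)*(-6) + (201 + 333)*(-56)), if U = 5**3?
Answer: 2887505184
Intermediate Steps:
U = 125
(-373508 + (126907 - 1*(-178905)))*((U*17)*(-6) + (201 + 333)*(-56)) = (-373508 + (126907 - 1*(-178905)))*((125*17)*(-6) + (201 + 333)*(-56)) = (-373508 + (126907 + 178905))*(2125*(-6) + 534*(-56)) = (-373508 + 305812)*(-12750 - 29904) = -67696*(-42654) = 2887505184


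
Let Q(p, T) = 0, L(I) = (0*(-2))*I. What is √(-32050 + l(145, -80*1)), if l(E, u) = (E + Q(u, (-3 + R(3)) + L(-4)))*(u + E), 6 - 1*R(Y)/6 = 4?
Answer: 5*I*√905 ≈ 150.42*I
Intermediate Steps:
R(Y) = 12 (R(Y) = 36 - 6*4 = 36 - 24 = 12)
L(I) = 0 (L(I) = 0*I = 0)
l(E, u) = E*(E + u) (l(E, u) = (E + 0)*(u + E) = E*(E + u))
√(-32050 + l(145, -80*1)) = √(-32050 + 145*(145 - 80*1)) = √(-32050 + 145*(145 - 80)) = √(-32050 + 145*65) = √(-32050 + 9425) = √(-22625) = 5*I*√905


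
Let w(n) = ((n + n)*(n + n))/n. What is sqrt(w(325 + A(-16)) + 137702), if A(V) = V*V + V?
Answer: sqrt(139962) ≈ 374.11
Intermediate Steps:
A(V) = V + V**2 (A(V) = V**2 + V = V + V**2)
w(n) = 4*n (w(n) = ((2*n)*(2*n))/n = (4*n**2)/n = 4*n)
sqrt(w(325 + A(-16)) + 137702) = sqrt(4*(325 - 16*(1 - 16)) + 137702) = sqrt(4*(325 - 16*(-15)) + 137702) = sqrt(4*(325 + 240) + 137702) = sqrt(4*565 + 137702) = sqrt(2260 + 137702) = sqrt(139962)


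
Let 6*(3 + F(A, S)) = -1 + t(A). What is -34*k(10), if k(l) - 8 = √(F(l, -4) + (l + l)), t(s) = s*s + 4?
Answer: -272 - 17*√1230/3 ≈ -470.74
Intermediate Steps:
t(s) = 4 + s² (t(s) = s² + 4 = 4 + s²)
F(A, S) = -5/2 + A²/6 (F(A, S) = -3 + (-1 + (4 + A²))/6 = -3 + (3 + A²)/6 = -3 + (½ + A²/6) = -5/2 + A²/6)
k(l) = 8 + √(-5/2 + 2*l + l²/6) (k(l) = 8 + √((-5/2 + l²/6) + (l + l)) = 8 + √((-5/2 + l²/6) + 2*l) = 8 + √(-5/2 + 2*l + l²/6))
-34*k(10) = -34*(8 + √(-90 + 6*10² + 72*10)/6) = -34*(8 + √(-90 + 6*100 + 720)/6) = -34*(8 + √(-90 + 600 + 720)/6) = -34*(8 + √1230/6) = -272 - 17*√1230/3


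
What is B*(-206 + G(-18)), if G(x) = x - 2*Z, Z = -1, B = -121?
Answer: 26862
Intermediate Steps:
G(x) = 2 + x (G(x) = x - 2*(-1) = x + 2 = 2 + x)
B*(-206 + G(-18)) = -121*(-206 + (2 - 18)) = -121*(-206 - 16) = -121*(-222) = 26862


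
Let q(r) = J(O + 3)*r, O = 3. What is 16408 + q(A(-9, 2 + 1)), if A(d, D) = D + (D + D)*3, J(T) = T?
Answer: 16534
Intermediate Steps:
A(d, D) = 7*D (A(d, D) = D + (2*D)*3 = D + 6*D = 7*D)
q(r) = 6*r (q(r) = (3 + 3)*r = 6*r)
16408 + q(A(-9, 2 + 1)) = 16408 + 6*(7*(2 + 1)) = 16408 + 6*(7*3) = 16408 + 6*21 = 16408 + 126 = 16534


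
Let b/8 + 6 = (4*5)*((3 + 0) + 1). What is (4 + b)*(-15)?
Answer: -8940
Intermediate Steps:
b = 592 (b = -48 + 8*((4*5)*((3 + 0) + 1)) = -48 + 8*(20*(3 + 1)) = -48 + 8*(20*4) = -48 + 8*80 = -48 + 640 = 592)
(4 + b)*(-15) = (4 + 592)*(-15) = 596*(-15) = -8940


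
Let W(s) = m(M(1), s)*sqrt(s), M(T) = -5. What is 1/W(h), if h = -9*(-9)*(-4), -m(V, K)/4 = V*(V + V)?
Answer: I/3600 ≈ 0.00027778*I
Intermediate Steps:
m(V, K) = -8*V**2 (m(V, K) = -4*V*(V + V) = -4*V*2*V = -8*V**2)
h = -324 (h = 81*(-4) = -324)
W(s) = -200*sqrt(s) (W(s) = (-8*(-5)**2)*sqrt(s) = (-8*25)*sqrt(s) = -200*sqrt(s))
1/W(h) = 1/(-3600*I) = I/3600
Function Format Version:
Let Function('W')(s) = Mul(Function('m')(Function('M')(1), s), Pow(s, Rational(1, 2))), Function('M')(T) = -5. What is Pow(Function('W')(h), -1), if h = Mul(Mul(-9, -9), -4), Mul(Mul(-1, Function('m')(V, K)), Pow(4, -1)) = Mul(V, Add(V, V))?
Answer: Mul(Rational(1, 3600), I) ≈ Mul(0.00027778, I)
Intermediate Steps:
Function('m')(V, K) = Mul(-8, Pow(V, 2)) (Function('m')(V, K) = Mul(-4, Mul(V, Add(V, V))) = Mul(-4, Mul(V, Mul(2, V))) = Mul(-4, Mul(2, Pow(V, 2))) = Mul(-8, Pow(V, 2)))
h = -324 (h = Mul(81, -4) = -324)
Function('W')(s) = Mul(-200, Pow(s, Rational(1, 2))) (Function('W')(s) = Mul(Mul(-8, Pow(-5, 2)), Pow(s, Rational(1, 2))) = Mul(Mul(-8, 25), Pow(s, Rational(1, 2))) = Mul(-200, Pow(s, Rational(1, 2))))
Pow(Function('W')(h), -1) = Pow(Mul(-200, Pow(-324, Rational(1, 2))), -1) = Pow(Mul(-200, Mul(18, I)), -1) = Pow(Mul(-3600, I), -1) = Mul(Rational(1, 3600), I)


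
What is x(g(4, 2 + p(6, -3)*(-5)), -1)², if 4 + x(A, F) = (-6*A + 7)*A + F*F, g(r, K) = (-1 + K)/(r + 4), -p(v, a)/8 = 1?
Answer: 15928081/1024 ≈ 15555.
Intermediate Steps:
p(v, a) = -8 (p(v, a) = -8*1 = -8)
g(r, K) = (-1 + K)/(4 + r)
x(A, F) = -4 + F² + A*(7 - 6*A) (x(A, F) = -4 + ((-6*A + 7)*A + F*F) = -4 + ((7 - 6*A)*A + F²) = -4 + (A*(7 - 6*A) + F²) = -4 + (F² + A*(7 - 6*A)) = -4 + F² + A*(7 - 6*A))
x(g(4, 2 + p(6, -3)*(-5)), -1)² = (-4 + (-1)² - 6*(-1 + (2 - 8*(-5)))²/(4 + 4)² + 7*((-1 + (2 - 8*(-5)))/(4 + 4)))² = (-4 + 1 - 6*(-1 + (2 + 40))²/64 + 7*((-1 + (2 + 40))/8))² = (-4 + 1 - 6*(-1 + 42)²/64 + 7*((-1 + 42)/8))² = (-4 + 1 - 6*((⅛)*41)² + 7*((⅛)*41))² = (-4 + 1 - 6*(41/8)² + 7*(41/8))² = (-4 + 1 - 6*1681/64 + 287/8)² = (-4 + 1 - 5043/32 + 287/8)² = (-3991/32)² = 15928081/1024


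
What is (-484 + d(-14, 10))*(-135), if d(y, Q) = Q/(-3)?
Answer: 65790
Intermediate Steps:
d(y, Q) = -Q/3 (d(y, Q) = Q*(-1/3) = -Q/3)
(-484 + d(-14, 10))*(-135) = (-484 - 1/3*10)*(-135) = (-484 - 10/3)*(-135) = -1462/3*(-135) = 65790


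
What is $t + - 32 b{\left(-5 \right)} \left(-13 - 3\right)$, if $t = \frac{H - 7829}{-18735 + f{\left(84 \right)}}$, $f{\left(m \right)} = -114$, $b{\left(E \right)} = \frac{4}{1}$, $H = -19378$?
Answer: $\frac{12876653}{6283} \approx 2049.4$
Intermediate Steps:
$b{\left(E \right)} = 4$ ($b{\left(E \right)} = 4 \cdot 1 = 4$)
$t = \frac{9069}{6283}$ ($t = \frac{-19378 - 7829}{-18735 - 114} = - \frac{27207}{-18849} = \left(-27207\right) \left(- \frac{1}{18849}\right) = \frac{9069}{6283} \approx 1.4434$)
$t + - 32 b{\left(-5 \right)} \left(-13 - 3\right) = \frac{9069}{6283} + \left(-32\right) 4 \left(-13 - 3\right) = \frac{9069}{6283} - -2048 = \frac{9069}{6283} + 2048 = \frac{12876653}{6283}$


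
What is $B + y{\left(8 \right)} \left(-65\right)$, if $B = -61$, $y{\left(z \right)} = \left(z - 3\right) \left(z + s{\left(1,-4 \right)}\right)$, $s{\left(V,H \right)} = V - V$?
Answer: $-2661$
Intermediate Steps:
$s{\left(V,H \right)} = 0$
$y{\left(z \right)} = z \left(-3 + z\right)$ ($y{\left(z \right)} = \left(z - 3\right) \left(z + 0\right) = \left(-3 + z\right) z = z \left(-3 + z\right)$)
$B + y{\left(8 \right)} \left(-65\right) = -61 + 8 \left(-3 + 8\right) \left(-65\right) = -61 + 8 \cdot 5 \left(-65\right) = -61 + 40 \left(-65\right) = -61 - 2600 = -2661$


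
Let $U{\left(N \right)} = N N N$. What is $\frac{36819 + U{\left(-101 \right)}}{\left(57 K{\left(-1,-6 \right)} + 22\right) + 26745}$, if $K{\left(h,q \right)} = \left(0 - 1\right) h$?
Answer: $- \frac{70963}{1916} \approx -37.037$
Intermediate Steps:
$K{\left(h,q \right)} = - h$
$U{\left(N \right)} = N^{3}$ ($U{\left(N \right)} = N^{2} N = N^{3}$)
$\frac{36819 + U{\left(-101 \right)}}{\left(57 K{\left(-1,-6 \right)} + 22\right) + 26745} = \frac{36819 + \left(-101\right)^{3}}{\left(57 \left(\left(-1\right) \left(-1\right)\right) + 22\right) + 26745} = \frac{36819 - 1030301}{\left(57 \cdot 1 + 22\right) + 26745} = - \frac{993482}{\left(57 + 22\right) + 26745} = - \frac{993482}{79 + 26745} = - \frac{993482}{26824} = \left(-993482\right) \frac{1}{26824} = - \frac{70963}{1916}$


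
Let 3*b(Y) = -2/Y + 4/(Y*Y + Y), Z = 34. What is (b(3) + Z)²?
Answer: 93025/81 ≈ 1148.5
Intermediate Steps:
b(Y) = -2/(3*Y) + 4/(3*(Y + Y²)) (b(Y) = (-2/Y + 4/(Y*Y + Y))/3 = (-2/Y + 4/(Y² + Y))/3 = (-2/Y + 4/(Y + Y²))/3 = -2/(3*Y) + 4/(3*(Y + Y²)))
(b(3) + Z)² = ((⅔)*(1 - 1*3)/(3*(1 + 3)) + 34)² = ((⅔)*(⅓)*(1 - 3)/4 + 34)² = ((⅔)*(⅓)*(¼)*(-2) + 34)² = (-⅑ + 34)² = (305/9)² = 93025/81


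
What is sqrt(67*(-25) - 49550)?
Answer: 5*I*sqrt(2049) ≈ 226.33*I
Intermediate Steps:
sqrt(67*(-25) - 49550) = sqrt(-1675 - 49550) = sqrt(-51225) = 5*I*sqrt(2049)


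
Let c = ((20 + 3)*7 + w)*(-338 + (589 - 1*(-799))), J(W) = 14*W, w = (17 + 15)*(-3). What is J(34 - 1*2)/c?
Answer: 32/4875 ≈ 0.0065641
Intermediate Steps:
w = -96 (w = 32*(-3) = -96)
c = 68250 (c = ((20 + 3)*7 - 96)*(-338 + (589 - 1*(-799))) = (23*7 - 96)*(-338 + (589 + 799)) = (161 - 96)*(-338 + 1388) = 65*1050 = 68250)
J(34 - 1*2)/c = (14*(34 - 1*2))/68250 = (14*(34 - 2))*(1/68250) = (14*32)*(1/68250) = 448*(1/68250) = 32/4875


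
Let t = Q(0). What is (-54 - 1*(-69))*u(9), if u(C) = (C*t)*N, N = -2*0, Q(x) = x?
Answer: 0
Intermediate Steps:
t = 0
N = 0
u(C) = 0 (u(C) = (C*0)*0 = 0*0 = 0)
(-54 - 1*(-69))*u(9) = (-54 - 1*(-69))*0 = (-54 + 69)*0 = 15*0 = 0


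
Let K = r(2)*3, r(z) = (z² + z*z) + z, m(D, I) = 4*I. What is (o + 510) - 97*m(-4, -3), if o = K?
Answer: 1704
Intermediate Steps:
r(z) = z + 2*z² (r(z) = (z² + z²) + z = 2*z² + z = z + 2*z²)
K = 30 (K = (2*(1 + 2*2))*3 = (2*(1 + 4))*3 = (2*5)*3 = 10*3 = 30)
o = 30
(o + 510) - 97*m(-4, -3) = (30 + 510) - 388*(-3) = 540 - 97*(-12) = 540 + 1164 = 1704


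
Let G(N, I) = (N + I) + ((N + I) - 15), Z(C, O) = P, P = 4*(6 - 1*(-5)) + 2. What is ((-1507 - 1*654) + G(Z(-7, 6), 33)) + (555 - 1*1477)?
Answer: -2940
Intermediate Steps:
P = 46 (P = 4*(6 + 5) + 2 = 4*11 + 2 = 44 + 2 = 46)
Z(C, O) = 46
G(N, I) = -15 + 2*I + 2*N (G(N, I) = (I + N) + ((I + N) - 15) = (I + N) + (-15 + I + N) = -15 + 2*I + 2*N)
((-1507 - 1*654) + G(Z(-7, 6), 33)) + (555 - 1*1477) = ((-1507 - 1*654) + (-15 + 2*33 + 2*46)) + (555 - 1*1477) = ((-1507 - 654) + (-15 + 66 + 92)) + (555 - 1477) = (-2161 + 143) - 922 = -2018 - 922 = -2940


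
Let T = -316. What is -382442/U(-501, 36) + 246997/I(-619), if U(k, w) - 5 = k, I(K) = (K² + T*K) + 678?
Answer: 110862925159/143701864 ≈ 771.48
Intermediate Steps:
I(K) = 678 + K² - 316*K (I(K) = (K² - 316*K) + 678 = 678 + K² - 316*K)
U(k, w) = 5 + k
-382442/U(-501, 36) + 246997/I(-619) = -382442/(5 - 501) + 246997/(678 + (-619)² - 316*(-619)) = -382442/(-496) + 246997/(678 + 383161 + 195604) = -382442*(-1/496) + 246997/579443 = 191221/248 + 246997*(1/579443) = 191221/248 + 246997/579443 = 110862925159/143701864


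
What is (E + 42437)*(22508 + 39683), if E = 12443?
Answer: 3413042080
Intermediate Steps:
(E + 42437)*(22508 + 39683) = (12443 + 42437)*(22508 + 39683) = 54880*62191 = 3413042080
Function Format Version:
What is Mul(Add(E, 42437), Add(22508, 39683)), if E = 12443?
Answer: 3413042080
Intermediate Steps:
Mul(Add(E, 42437), Add(22508, 39683)) = Mul(Add(12443, 42437), Add(22508, 39683)) = Mul(54880, 62191) = 3413042080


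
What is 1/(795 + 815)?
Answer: 1/1610 ≈ 0.00062112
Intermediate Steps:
1/(795 + 815) = 1/1610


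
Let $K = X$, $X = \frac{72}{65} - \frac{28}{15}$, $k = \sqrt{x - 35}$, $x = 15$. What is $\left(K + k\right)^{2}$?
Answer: $- \frac{738596}{38025} - \frac{592 i \sqrt{5}}{195} \approx -19.424 - 6.7885 i$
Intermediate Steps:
$k = 2 i \sqrt{5}$ ($k = \sqrt{15 - 35} = \sqrt{-20} = 2 i \sqrt{5} \approx 4.4721 i$)
$X = - \frac{148}{195}$ ($X = 72 \cdot \frac{1}{65} - \frac{28}{15} = \frac{72}{65} - \frac{28}{15} = - \frac{148}{195} \approx -0.75897$)
$K = - \frac{148}{195} \approx -0.75897$
$\left(K + k\right)^{2} = \left(- \frac{148}{195} + 2 i \sqrt{5}\right)^{2}$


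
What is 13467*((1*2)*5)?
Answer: 134670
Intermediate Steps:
13467*((1*2)*5) = 13467*(2*5) = 13467*10 = 134670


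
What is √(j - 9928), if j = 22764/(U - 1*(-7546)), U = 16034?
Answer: I*√38330514195/1965 ≈ 99.635*I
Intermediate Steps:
j = 1897/1965 (j = 22764/(16034 - 1*(-7546)) = 22764/(16034 + 7546) = 22764/23580 = 22764*(1/23580) = 1897/1965 ≈ 0.96539)
√(j - 9928) = √(1897/1965 - 9928) = √(-19506623/1965) = I*√38330514195/1965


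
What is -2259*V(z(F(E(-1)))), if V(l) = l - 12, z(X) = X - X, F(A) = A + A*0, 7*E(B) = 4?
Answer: 27108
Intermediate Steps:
E(B) = 4/7 (E(B) = (1/7)*4 = 4/7)
F(A) = A (F(A) = A + 0 = A)
z(X) = 0
V(l) = -12 + l
-2259*V(z(F(E(-1)))) = -2259*(-12 + 0) = -2259*(-12) = 27108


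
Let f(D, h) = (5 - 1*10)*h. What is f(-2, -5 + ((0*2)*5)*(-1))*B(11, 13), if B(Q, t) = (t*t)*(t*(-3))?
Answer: -164775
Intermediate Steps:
B(Q, t) = -3*t**3 (B(Q, t) = t**2*(-3*t) = -3*t**3)
f(D, h) = -5*h (f(D, h) = (5 - 10)*h = -5*h)
f(-2, -5 + ((0*2)*5)*(-1))*B(11, 13) = (-5*(-5 + ((0*2)*5)*(-1)))*(-3*13**3) = (-5*(-5 + (0*5)*(-1)))*(-3*2197) = -5*(-5 + 0*(-1))*(-6591) = -5*(-5 + 0)*(-6591) = -5*(-5)*(-6591) = 25*(-6591) = -164775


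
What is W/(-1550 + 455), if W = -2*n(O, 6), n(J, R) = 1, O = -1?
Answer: 2/1095 ≈ 0.0018265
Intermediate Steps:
W = -2 (W = -2*1 = -2)
W/(-1550 + 455) = -2/(-1550 + 455) = -2/(-1095) = -1/1095*(-2) = 2/1095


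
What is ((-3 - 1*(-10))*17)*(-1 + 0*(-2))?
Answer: -119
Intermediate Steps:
((-3 - 1*(-10))*17)*(-1 + 0*(-2)) = ((-3 + 10)*17)*(-1 + 0) = (7*17)*(-1) = 119*(-1) = -119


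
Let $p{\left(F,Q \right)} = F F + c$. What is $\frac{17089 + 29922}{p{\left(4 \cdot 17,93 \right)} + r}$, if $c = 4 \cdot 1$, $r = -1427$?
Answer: $\frac{47011}{3201} \approx 14.686$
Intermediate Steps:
$c = 4$
$p{\left(F,Q \right)} = 4 + F^{2}$ ($p{\left(F,Q \right)} = F F + 4 = F^{2} + 4 = 4 + F^{2}$)
$\frac{17089 + 29922}{p{\left(4 \cdot 17,93 \right)} + r} = \frac{17089 + 29922}{\left(4 + \left(4 \cdot 17\right)^{2}\right) - 1427} = \frac{47011}{\left(4 + 68^{2}\right) - 1427} = \frac{47011}{\left(4 + 4624\right) - 1427} = \frac{47011}{4628 - 1427} = \frac{47011}{3201}$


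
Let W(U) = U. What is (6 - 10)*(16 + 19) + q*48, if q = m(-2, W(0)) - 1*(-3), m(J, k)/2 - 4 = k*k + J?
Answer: 196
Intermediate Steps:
m(J, k) = 8 + 2*J + 2*k**2 (m(J, k) = 8 + 2*(k*k + J) = 8 + 2*(k**2 + J) = 8 + 2*(J + k**2) = 8 + (2*J + 2*k**2) = 8 + 2*J + 2*k**2)
q = 7 (q = (8 + 2*(-2) + 2*0**2) - 1*(-3) = (8 - 4 + 2*0) + 3 = (8 - 4 + 0) + 3 = 4 + 3 = 7)
(6 - 10)*(16 + 19) + q*48 = (6 - 10)*(16 + 19) + 7*48 = -4*35 + 336 = -140 + 336 = 196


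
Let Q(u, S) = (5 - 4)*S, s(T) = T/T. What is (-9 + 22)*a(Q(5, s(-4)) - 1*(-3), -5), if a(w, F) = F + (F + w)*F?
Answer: 0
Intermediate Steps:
s(T) = 1
Q(u, S) = S (Q(u, S) = 1*S = S)
a(w, F) = F + F*(F + w)
(-9 + 22)*a(Q(5, s(-4)) - 1*(-3), -5) = (-9 + 22)*(-5*(1 - 5 + (1 - 1*(-3)))) = 13*(-5*(1 - 5 + (1 + 3))) = 13*(-5*(1 - 5 + 4)) = 13*(-5*0) = 13*0 = 0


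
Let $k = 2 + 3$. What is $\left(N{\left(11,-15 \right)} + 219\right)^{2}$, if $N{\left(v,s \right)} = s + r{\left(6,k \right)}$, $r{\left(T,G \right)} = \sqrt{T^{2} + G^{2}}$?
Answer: $\left(204 + \sqrt{61}\right)^{2} \approx 44864.0$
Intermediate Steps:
$k = 5$
$r{\left(T,G \right)} = \sqrt{G^{2} + T^{2}}$
$N{\left(v,s \right)} = s + \sqrt{61}$ ($N{\left(v,s \right)} = s + \sqrt{5^{2} + 6^{2}} = s + \sqrt{25 + 36} = s + \sqrt{61}$)
$\left(N{\left(11,-15 \right)} + 219\right)^{2} = \left(\left(-15 + \sqrt{61}\right) + 219\right)^{2} = \left(204 + \sqrt{61}\right)^{2}$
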